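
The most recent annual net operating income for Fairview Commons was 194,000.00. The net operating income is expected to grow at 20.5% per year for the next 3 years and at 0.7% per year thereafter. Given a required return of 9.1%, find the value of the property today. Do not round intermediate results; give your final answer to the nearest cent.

D_1 = 233770.00000
D_2 = 281692.85000
D_3 = 339439.88425
Terminal value at year 3: TV = D_3×(1+g_2)/(r−g_2) = 341815.96344/0.084 = 4069237.66000
P_0 = D_1/(1+r)^1 + D_2/(1+r)^2 + D_3/(1+r)^3 + TV/(1+r)^3
    = 214271.31072 + 236660.79690 + 261389.78943 + 3133565.68997 = 3845887.58703

3845887.59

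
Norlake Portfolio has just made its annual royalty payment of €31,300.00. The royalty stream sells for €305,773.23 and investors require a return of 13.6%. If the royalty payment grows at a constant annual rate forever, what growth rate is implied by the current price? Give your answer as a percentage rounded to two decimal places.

P = D₀(1+g)/(r−g) ⇒ P(r−g) = D₀(1+g) ⇒ g(P+D₀) = P·r − D₀
g = (P·r − D₀)/(P + D₀) = (€305,773.23×0.136 − €31,300.00) / (€305,773.23 + €31,300.00) = 0.030513

3.05%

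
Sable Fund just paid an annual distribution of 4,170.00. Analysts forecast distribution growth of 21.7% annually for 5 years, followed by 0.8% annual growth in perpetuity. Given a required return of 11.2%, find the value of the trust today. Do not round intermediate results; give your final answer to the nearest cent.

91013.37

D_1 = 5074.89000
D_2 = 6176.14113
D_3 = 7516.36376
D_4 = 9147.41469
D_5 = 11132.40368
Terminal value at year 5: TV = D_5×(1+g_2)/(r−g_2) = 11221.46291/0.104 = 107898.68180
P_0 = D_1/(1+r)^1 + D_2/(1+r)^2 + D_3/(1+r)^3 + D_4/(1+r)^4 + D_5/(1+r)^5 + TV/(1+r)^5
    = 4563.75000 + 4994.67963 + 5466.29956 + 5982.45195 + 6547.34174 + 63458.85075 = 91013.37363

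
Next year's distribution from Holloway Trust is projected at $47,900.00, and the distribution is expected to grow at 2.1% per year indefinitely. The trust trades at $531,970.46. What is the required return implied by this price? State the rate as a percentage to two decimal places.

11.10%

P = D₁/(r − g) ⇒ r = D₁/P + g = $47,900.0000/$531,970.46 + 0.021 = 0.090043 + 0.021 = 0.111043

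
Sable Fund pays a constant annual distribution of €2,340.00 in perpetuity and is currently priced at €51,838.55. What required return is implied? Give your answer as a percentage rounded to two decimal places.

4.51%

P = C/r ⇒ r = C/P = €2,340.00/€51,838.55 = 0.045140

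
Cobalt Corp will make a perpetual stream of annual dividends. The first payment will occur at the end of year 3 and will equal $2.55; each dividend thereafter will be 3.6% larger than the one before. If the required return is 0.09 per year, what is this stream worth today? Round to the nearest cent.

Value at end of year 2: C₁ / (r − g) = $2.55 / (0.09 − 0.036) = $47.2222
Discount to today: PV = $47.2222 / (1 + 0.09)^2 = $47.2222 / 1.188100 = $39.75

$39.75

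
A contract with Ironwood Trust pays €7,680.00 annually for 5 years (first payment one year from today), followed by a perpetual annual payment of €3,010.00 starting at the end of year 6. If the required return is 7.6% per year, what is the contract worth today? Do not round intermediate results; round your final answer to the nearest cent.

€58449.46

PV of 5-year annuity: €7,680.00 × [1 − (1+0.076)^−5] / 0.076 = 30990.02814
Perpetuity value at year 5: €3,010.00 / 0.076 = 39605.26316
PV of perpetuity: 39605.26316 / (1+0.076)^5 = 27459.43182
Total PV = 30990.02814 + 27459.43182 = 58449.45996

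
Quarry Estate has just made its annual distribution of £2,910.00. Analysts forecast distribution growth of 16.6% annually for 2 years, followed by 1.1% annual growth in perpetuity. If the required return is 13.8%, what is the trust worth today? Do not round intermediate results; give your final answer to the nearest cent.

£30355.97

D_1 = 3393.06000
D_2 = 3956.30796
Terminal value at year 2: TV = D_2×(1+g_2)/(r−g_2) = 3999.82735/0.127 = 31494.70352
P_0 = D_1/(1+r)^1 + D_2/(1+r)^2 + TV/(1+r)^2
    = 2981.59930 + 3054.96026 + 24319.40809 = 30355.96765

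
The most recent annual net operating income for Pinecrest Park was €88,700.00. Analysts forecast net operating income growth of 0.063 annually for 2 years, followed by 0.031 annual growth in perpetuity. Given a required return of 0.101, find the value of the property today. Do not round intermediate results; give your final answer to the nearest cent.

D_1 = 94288.10000
D_2 = 100228.25030
Terminal value at year 2: TV = D_2×(1+g_2)/(r−g_2) = 103335.32606/0.07 = 1476218.94370
P_0 = D_1/(1+r)^1 + D_2/(1+r)^2 + TV/(1+r)^2
    = 85638.60127 + 82682.86390 + 1217800.46684 = 1386121.93201

€1386121.93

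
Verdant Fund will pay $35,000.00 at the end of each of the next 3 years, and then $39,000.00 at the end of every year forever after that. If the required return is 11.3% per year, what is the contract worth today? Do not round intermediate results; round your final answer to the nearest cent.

PV of 3-year annuity: $35,000.00 × [1 − (1+0.113)^−3] / 0.113 = 85085.71080
Perpetuity value at year 3: $39,000.00 / 0.113 = 345132.74336
PV of perpetuity: 345132.74336 / (1+0.113)^3 = 250322.95133
Total PV = 85085.71080 + 250322.95133 = 335408.66213

$335408.66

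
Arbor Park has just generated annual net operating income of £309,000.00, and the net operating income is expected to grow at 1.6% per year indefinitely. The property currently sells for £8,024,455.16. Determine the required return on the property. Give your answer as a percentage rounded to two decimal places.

5.51%

D₁ = £309,000.00 × 1.016 = £313,944.0000
P = D₁/(r − g) ⇒ r = D₁/P + g = £313,944.0000/£8,024,455.16 + 0.016 = 0.039123 + 0.016 = 0.055123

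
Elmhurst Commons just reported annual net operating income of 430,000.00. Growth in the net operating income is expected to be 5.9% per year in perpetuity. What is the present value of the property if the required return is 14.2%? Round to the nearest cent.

D₁ = D₀ × (1 + g) = 430,000.00 × 1.059 = 455,370.0000
Growing perpetuity: P = D₁ / (r − g) = 455,370.0000 / (0.142 − 0.059) = 5,486,385.54

5486385.54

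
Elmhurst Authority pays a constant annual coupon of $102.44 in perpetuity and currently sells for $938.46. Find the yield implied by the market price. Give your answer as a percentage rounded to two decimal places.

P = C/r ⇒ r = C/P = $102.44/$938.46 = 0.109158

10.92%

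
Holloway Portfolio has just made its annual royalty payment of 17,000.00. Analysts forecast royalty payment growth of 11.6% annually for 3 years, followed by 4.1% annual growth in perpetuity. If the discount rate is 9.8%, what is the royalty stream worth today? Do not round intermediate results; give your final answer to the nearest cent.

378685.05

D_1 = 18972.00000
D_2 = 21172.75200
D_3 = 23628.79123
Terminal value at year 3: TV = D_3×(1+g_2)/(r−g_2) = 24597.57167/0.057 = 431536.34513
P_0 = D_1/(1+r)^1 + D_2/(1+r)^2 + D_3/(1+r)^3 + TV/(1+r)^3
    = 17278.68852 + 17561.94571 + 17849.84646 + 325994.56435 = 378685.04505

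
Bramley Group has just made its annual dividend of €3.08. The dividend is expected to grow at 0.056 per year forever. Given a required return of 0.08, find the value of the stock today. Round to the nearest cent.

D₁ = D₀ × (1 + g) = €3.08 × 1.056 = €3.2525
Growing perpetuity: P = D₁ / (r − g) = €3.2525 / (0.08 − 0.056) = €135.52

€135.52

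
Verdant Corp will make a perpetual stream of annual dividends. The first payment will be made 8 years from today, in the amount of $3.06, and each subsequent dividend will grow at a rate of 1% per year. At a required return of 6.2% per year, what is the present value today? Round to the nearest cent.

$38.62

Value at end of year 7: C₁ / (r − g) = $3.06 / (0.062 − 0.01) = $58.8462
Discount to today: PV = $58.8462 / (1 + 0.062)^7 = $58.8462 / 1.523602 = $38.62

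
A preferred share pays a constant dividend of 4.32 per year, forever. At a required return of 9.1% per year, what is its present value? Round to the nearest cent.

Level perpetuity: PV = C / r = 4.32 / 0.091 = 47.47

47.47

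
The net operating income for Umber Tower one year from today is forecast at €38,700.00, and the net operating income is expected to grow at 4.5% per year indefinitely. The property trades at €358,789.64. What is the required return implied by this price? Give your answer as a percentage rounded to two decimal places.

15.29%

P = D₁/(r − g) ⇒ r = D₁/P + g = €38,700.0000/€358,789.64 + 0.045 = 0.107863 + 0.045 = 0.152863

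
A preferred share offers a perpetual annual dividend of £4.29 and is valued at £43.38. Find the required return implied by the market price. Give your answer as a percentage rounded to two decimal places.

9.89%

P = C/r ⇒ r = C/P = £4.29/£43.38 = 0.098893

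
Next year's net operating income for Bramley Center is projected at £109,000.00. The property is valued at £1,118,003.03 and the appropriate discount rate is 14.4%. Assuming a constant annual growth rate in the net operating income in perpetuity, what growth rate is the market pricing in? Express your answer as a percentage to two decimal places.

P = D₁/(r−g) ⇒ g = r − D₁/P = 0.144 − £109,000.00/£1,118,003.03 = 0.046505

4.65%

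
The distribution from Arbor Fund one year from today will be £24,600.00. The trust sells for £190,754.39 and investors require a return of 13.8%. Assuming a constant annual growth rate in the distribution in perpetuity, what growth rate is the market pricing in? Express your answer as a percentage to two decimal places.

P = D₁/(r−g) ⇒ g = r − D₁/P = 0.138 − £24,600.00/£190,754.39 = 0.009038

0.90%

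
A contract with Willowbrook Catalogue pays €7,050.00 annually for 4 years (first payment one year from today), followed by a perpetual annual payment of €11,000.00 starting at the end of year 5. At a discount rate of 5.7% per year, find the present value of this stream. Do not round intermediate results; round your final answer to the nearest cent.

€179200.74

PV of 4-year annuity: €7,050.00 × [1 − (1+0.057)^−4] / 0.057 = 24597.75072
Perpetuity value at year 4: €11,000.00 / 0.057 = 192982.45614
PV of perpetuity: 192982.45614 / (1+0.057)^4 = 154602.98694
Total PV = 24597.75072 + 154602.98694 = 179200.73765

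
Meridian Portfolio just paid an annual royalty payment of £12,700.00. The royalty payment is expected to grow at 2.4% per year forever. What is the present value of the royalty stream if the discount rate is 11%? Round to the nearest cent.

D₁ = D₀ × (1 + g) = £12,700.00 × 1.024 = £13,004.8000
Growing perpetuity: P = D₁ / (r − g) = £13,004.8000 / (0.11 − 0.024) = £151,218.60

£151218.60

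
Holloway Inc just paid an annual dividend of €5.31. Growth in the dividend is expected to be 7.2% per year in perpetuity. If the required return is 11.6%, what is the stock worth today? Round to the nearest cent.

D₁ = D₀ × (1 + g) = €5.31 × 1.072 = €5.6923
Growing perpetuity: P = D₁ / (r − g) = €5.6923 / (0.116 − 0.072) = €129.37

€129.37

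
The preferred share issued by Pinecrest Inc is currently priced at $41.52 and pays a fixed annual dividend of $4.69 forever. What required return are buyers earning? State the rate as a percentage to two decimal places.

11.30%

P = C/r ⇒ r = C/P = $4.69/$41.52 = 0.112958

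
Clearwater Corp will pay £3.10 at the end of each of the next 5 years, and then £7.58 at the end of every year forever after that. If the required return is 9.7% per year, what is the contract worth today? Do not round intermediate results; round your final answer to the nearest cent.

PV of 5-year annuity: £3.10 × [1 − (1+0.097)^−5] / 0.097 = 11.84206
Perpetuity value at year 5: £7.58 / 0.097 = 78.14433
PV of perpetuity: 78.14433 / (1+0.097)^5 = 49.18859
Total PV = 11.84206 + 49.18859 = 61.03064

£61.03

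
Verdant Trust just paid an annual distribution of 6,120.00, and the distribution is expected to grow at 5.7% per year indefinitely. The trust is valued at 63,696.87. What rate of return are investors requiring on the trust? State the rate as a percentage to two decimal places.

D₁ = 6,120.00 × 1.057 = 6,468.8400
P = D₁/(r − g) ⇒ r = D₁/P + g = 6,468.8400/63,696.87 + 0.057 = 0.101557 + 0.057 = 0.158557

15.86%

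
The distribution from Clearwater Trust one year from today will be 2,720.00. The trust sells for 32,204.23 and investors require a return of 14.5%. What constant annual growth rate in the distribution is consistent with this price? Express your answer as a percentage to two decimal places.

P = D₁/(r−g) ⇒ g = r − D₁/P = 0.145 − 2,720.00/32,204.23 = 0.060539

6.05%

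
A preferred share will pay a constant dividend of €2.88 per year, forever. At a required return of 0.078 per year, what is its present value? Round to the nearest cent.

Level perpetuity: PV = C / r = €2.88 / 0.078 = €36.92

€36.92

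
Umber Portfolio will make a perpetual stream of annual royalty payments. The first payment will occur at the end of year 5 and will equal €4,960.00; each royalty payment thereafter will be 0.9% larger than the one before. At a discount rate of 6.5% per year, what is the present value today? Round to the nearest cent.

Value at end of year 4: C₁ / (r − g) = €4,960.00 / (0.065 − 0.009) = €88,571.4286
Discount to today: PV = €88,571.4286 / (1 + 0.065)^4 = €88,571.4286 / 1.286466 = €68,848.62

€68848.62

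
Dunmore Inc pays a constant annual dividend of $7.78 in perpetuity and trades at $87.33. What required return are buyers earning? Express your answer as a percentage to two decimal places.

8.91%

P = C/r ⇒ r = C/P = $7.78/$87.33 = 0.089087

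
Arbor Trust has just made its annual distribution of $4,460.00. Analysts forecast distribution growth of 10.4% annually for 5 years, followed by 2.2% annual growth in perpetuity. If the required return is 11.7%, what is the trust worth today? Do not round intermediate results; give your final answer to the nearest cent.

$66785.78

D_1 = 4923.84000
D_2 = 5435.91936
D_3 = 6001.25497
D_4 = 6625.38549
D_5 = 7314.42558
Terminal value at year 5: TV = D_5×(1+g_2)/(r−g_2) = 7475.34294/0.095 = 78687.82047
P_0 = D_1/(1+r)^1 + D_2/(1+r)^2 + D_3/(1+r)^3 + D_4/(1+r)^4 + D_5/(1+r)^5 + TV/(1+r)^5
    = 4408.09311 + 4356.79032 + 4306.08462 + 4255.96904 + 4206.43672 + 45252.40347 = 66785.77727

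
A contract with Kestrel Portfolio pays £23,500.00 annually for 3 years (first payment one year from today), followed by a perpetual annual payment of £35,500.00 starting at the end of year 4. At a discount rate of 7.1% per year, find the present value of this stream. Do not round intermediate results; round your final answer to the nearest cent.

PV of 3-year annuity: £23,500.00 × [1 − (1+0.071)^−3] / 0.071 = 61558.92438
Perpetuity value at year 3: £35,500.00 / 0.071 = 500000.00000
PV of perpetuity: 500000.00000 / (1+0.071)^3 = 407006.73126
Total PV = 61558.92438 + 407006.73126 = 468565.65564

£468565.66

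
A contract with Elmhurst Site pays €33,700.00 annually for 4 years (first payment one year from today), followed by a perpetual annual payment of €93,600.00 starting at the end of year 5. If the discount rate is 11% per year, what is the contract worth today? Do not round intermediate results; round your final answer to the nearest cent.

PV of 4-year annuity: €33,700.00 × [1 − (1+0.11)^−4] / 0.11 = 104552.41974
Perpetuity value at year 4: €93,600.00 / 0.11 = 850909.09091
PV of perpetuity: 850909.09091 / (1+0.11)^4 = 560520.17436
Total PV = 104552.41974 + 560520.17436 = 665072.59410

€665072.59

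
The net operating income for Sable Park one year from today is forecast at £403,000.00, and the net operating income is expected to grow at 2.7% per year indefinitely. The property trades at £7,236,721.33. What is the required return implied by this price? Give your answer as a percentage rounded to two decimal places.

P = D₁/(r − g) ⇒ r = D₁/P + g = £403,000.0000/£7,236,721.33 + 0.027 = 0.055688 + 0.027 = 0.082688

8.27%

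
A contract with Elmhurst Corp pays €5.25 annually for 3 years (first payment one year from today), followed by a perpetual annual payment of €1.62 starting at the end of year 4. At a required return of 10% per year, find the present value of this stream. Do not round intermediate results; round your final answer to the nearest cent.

€25.23

PV of 3-year annuity: €5.25 × [1 − (1+0.1)^−3] / 0.1 = 13.05597
Perpetuity value at year 3: €1.62 / 0.1 = 16.20000
PV of perpetuity: 16.20000 / (1+0.1)^3 = 12.17130
Total PV = 13.05597 + 12.17130 = 25.22727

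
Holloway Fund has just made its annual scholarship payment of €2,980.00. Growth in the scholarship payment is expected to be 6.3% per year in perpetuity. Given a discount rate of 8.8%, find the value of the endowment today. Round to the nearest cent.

D₁ = D₀ × (1 + g) = €2,980.00 × 1.063 = €3,167.7400
Growing perpetuity: P = D₁ / (r − g) = €3,167.7400 / (0.088 − 0.063) = €126,709.60

€126709.60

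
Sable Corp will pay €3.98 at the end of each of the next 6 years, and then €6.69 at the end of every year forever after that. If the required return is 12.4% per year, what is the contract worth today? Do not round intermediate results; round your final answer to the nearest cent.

€42.93

PV of 6-year annuity: €3.98 × [1 − (1+0.124)^−6] / 0.124 = 16.17969
Perpetuity value at year 6: €6.69 / 0.124 = 53.95161
PV of perpetuity: 53.95161 / (1+0.124)^6 = 26.75510
Total PV = 16.17969 + 26.75510 = 42.93479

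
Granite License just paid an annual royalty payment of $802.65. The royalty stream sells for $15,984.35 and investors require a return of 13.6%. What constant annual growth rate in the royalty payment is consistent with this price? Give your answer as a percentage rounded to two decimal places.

P = D₀(1+g)/(r−g) ⇒ P(r−g) = D₀(1+g) ⇒ g(P+D₀) = P·r − D₀
g = (P·r − D₀)/(P + D₀) = ($15,984.35×0.136 − $802.65) / ($15,984.35 + $802.65) = 0.081684

8.17%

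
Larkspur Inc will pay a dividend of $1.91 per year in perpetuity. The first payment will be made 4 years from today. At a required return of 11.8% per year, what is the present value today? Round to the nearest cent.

$11.58

Value at end of year 3: C / r = $1.91 / 0.118 = $16.1864
Discount to today: PV = $16.1864 / (1 + 0.118)^3 = $16.1864 / 1.397415 = $11.58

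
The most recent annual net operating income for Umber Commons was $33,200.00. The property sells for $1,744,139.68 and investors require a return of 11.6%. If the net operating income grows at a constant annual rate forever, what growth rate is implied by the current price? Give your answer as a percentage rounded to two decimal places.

P = D₀(1+g)/(r−g) ⇒ P(r−g) = D₀(1+g) ⇒ g(P+D₀) = P·r − D₀
g = (P·r − D₀)/(P + D₀) = ($1,744,139.68×0.116 − $33,200.00) / ($1,744,139.68 + $33,200.00) = 0.095154

9.52%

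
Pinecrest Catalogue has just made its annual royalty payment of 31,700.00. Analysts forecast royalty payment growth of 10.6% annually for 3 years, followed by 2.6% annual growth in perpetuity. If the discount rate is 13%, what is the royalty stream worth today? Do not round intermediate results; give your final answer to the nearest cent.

384343.83

D_1 = 35060.20000
D_2 = 38776.58120
D_3 = 42886.89881
Terminal value at year 3: TV = D_3×(1+g_2)/(r−g_2) = 44001.95818/0.104 = 423095.75169
P_0 = D_1/(1+r)^1 + D_2/(1+r)^2 + D_3/(1+r)^3 + TV/(1+r)^3
    = 31026.72566 + 30367.75096 + 29722.77218 + 293226.57937 = 384343.82817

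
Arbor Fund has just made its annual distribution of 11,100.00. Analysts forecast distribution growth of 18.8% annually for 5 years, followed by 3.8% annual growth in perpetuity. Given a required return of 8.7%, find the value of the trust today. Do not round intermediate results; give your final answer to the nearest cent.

439681.74

D_1 = 13186.80000
D_2 = 15665.91840
D_3 = 18611.11106
D_4 = 22109.99994
D_5 = 26266.67993
Terminal value at year 5: TV = D_5×(1+g_2)/(r−g_2) = 27264.81376/0.049 = 556424.77069
P_0 = D_1/(1+r)^1 + D_2/(1+r)^2 + D_3/(1+r)^3 + D_4/(1+r)^4 + D_5/(1+r)^5 + TV/(1+r)^5
    = 12131.37075 + 13258.57263 + 14490.50992 + 15836.91424 + 17308.42145 + 366655.94836 = 439681.73735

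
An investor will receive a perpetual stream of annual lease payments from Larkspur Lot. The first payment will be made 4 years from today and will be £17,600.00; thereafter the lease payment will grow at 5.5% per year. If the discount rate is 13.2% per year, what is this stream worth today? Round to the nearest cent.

£157573.31

Value at end of year 3: C₁ / (r − g) = £17,600.00 / (0.132 − 0.055) = £228,571.4286
Discount to today: PV = £228,571.4286 / (1 + 0.132)^3 = £228,571.4286 / 1.450572 = £157,573.31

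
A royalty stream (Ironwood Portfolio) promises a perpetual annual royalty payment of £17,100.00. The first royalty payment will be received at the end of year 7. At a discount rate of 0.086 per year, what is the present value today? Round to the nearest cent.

£121204.49

Value at end of year 6: C / r = £17,100.00 / 0.086 = £198,837.2093
Discount to today: PV = £198,837.2093 / (1 + 0.086)^6 = £198,837.2093 / 1.640510 = £121,204.49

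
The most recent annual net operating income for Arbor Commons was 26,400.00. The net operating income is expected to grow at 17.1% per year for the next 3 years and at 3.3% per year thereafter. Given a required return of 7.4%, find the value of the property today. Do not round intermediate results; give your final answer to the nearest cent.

956527.85

D_1 = 30914.40000
D_2 = 36200.76240
D_3 = 42391.09277
Terminal value at year 3: TV = D_3×(1+g_2)/(r−g_2) = 43789.99883/0.041 = 1068048.75200
P_0 = D_1/(1+r)^1 + D_2/(1+r)^2 + D_3/(1+r)^3 + TV/(1+r)^3
    = 28784.35754 + 31384.06209 + 34218.56304 + 862140.86877 = 956527.85143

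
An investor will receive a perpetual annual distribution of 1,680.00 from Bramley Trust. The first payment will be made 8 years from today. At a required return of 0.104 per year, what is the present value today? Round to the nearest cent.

8081.51

Value at end of year 7: C / r = 1,680.00 / 0.104 = 16,153.8462
Discount to today: PV = 16,153.8462 / (1 + 0.104)^7 = 16,153.8462 / 1.998865 = 8,081.51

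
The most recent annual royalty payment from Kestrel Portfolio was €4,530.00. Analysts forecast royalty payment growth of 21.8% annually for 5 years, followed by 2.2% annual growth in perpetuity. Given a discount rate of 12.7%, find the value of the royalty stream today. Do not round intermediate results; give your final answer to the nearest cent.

€93773.76

D_1 = 5517.54000
D_2 = 6720.36372
D_3 = 8185.40301
D_4 = 9969.82087
D_5 = 12143.24182
Terminal value at year 5: TV = D_5×(1+g_2)/(r−g_2) = 12410.39314/0.105 = 118194.22035
P_0 = D_1/(1+r)^1 + D_2/(1+r)^2 + D_3/(1+r)^3 + D_4/(1+r)^4 + D_5/(1+r)^5 + TV/(1+r)^5
    = 4895.77640 + 5291.08754 + 5718.31821 + 6180.04576 + 6679.05567 + 65009.47518 = 93773.75875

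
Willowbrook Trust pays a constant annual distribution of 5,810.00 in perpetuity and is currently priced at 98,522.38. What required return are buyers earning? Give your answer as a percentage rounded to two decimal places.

5.90%

P = C/r ⇒ r = C/P = 5,810.00/98,522.38 = 0.058971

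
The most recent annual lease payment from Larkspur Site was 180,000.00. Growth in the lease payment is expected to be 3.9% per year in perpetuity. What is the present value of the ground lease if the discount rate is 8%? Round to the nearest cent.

4561463.41

D₁ = D₀ × (1 + g) = 180,000.00 × 1.039 = 187,020.0000
Growing perpetuity: P = D₁ / (r − g) = 187,020.0000 / (0.08 − 0.039) = 4,561,463.41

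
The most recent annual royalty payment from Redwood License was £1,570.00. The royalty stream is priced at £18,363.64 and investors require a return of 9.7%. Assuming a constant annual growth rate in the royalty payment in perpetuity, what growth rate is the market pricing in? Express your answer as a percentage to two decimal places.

1.06%

P = D₀(1+g)/(r−g) ⇒ P(r−g) = D₀(1+g) ⇒ g(P+D₀) = P·r − D₀
g = (P·r − D₀)/(P + D₀) = (£18,363.64×0.097 − £1,570.00) / (£18,363.64 + £1,570.00) = 0.010599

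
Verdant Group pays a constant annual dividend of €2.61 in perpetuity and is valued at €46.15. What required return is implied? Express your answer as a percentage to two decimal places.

P = C/r ⇒ r = C/P = €2.61/€46.15 = 0.056555

5.66%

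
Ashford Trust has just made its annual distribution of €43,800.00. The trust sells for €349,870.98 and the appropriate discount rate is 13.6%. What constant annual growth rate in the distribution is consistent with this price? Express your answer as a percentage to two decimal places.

P = D₀(1+g)/(r−g) ⇒ P(r−g) = D₀(1+g) ⇒ g(P+D₀) = P·r − D₀
g = (P·r − D₀)/(P + D₀) = (€349,870.98×0.136 − €43,800.00) / (€349,870.98 + €43,800.00) = 0.009608

0.96%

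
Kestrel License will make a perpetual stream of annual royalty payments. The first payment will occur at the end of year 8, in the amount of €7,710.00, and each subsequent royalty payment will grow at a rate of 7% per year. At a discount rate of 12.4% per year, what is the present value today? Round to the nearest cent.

€62993.60

Value at end of year 7: C₁ / (r − g) = €7,710.00 / (0.124 − 0.07) = €142,777.7778
Discount to today: PV = €142,777.7778 / (1 + 0.124)^7 = €142,777.7778 / 2.266544 = €62,993.60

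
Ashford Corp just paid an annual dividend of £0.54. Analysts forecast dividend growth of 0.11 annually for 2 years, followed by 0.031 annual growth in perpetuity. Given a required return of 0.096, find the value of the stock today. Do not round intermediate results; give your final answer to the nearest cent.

£9.89

D_1 = 0.59940
D_2 = 0.66533
Terminal value at year 2: TV = D_2×(1+g_2)/(r−g_2) = 0.68596/0.065 = 10.55322
P_0 = D_1/(1+r)^1 + D_2/(1+r)^2 + TV/(1+r)^2
    = 0.54690 + 0.55388 + 8.78545 = 9.88623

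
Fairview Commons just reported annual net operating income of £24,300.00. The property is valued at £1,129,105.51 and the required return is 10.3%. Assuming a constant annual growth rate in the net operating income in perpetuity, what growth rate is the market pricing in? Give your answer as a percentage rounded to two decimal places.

7.98%

P = D₀(1+g)/(r−g) ⇒ P(r−g) = D₀(1+g) ⇒ g(P+D₀) = P·r − D₀
g = (P·r − D₀)/(P + D₀) = (£1,129,105.51×0.103 − £24,300.00) / (£1,129,105.51 + £24,300.00) = 0.079762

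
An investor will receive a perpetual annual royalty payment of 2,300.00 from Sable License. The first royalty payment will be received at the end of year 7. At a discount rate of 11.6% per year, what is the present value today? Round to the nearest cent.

10263.24

Value at end of year 6: C / r = 2,300.00 / 0.116 = 19,827.5862
Discount to today: PV = 19,827.5862 / (1 + 0.116)^6 = 19,827.5862 / 1.931902 = 10,263.24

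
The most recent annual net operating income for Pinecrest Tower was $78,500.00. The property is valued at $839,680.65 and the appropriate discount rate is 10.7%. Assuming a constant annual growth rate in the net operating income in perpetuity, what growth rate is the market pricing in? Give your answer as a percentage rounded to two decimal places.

P = D₀(1+g)/(r−g) ⇒ P(r−g) = D₀(1+g) ⇒ g(P+D₀) = P·r − D₀
g = (P·r − D₀)/(P + D₀) = ($839,680.65×0.107 − $78,500.00) / ($839,680.65 + $78,500.00) = 0.012357

1.24%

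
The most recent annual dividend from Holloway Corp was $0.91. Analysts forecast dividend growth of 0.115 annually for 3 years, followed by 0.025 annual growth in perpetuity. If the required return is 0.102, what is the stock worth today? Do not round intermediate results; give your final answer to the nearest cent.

D_1 = 1.01465
D_2 = 1.13133
D_3 = 1.26144
Terminal value at year 3: TV = D_3×(1+g_2)/(r−g_2) = 1.29297/0.077 = 16.79187
P_0 = D_1/(1+r)^1 + D_2/(1+r)^2 + D_3/(1+r)^3 + TV/(1+r)^3
    = 0.92074 + 0.93160 + 0.94259 + 12.54742 = 15.34234

$15.34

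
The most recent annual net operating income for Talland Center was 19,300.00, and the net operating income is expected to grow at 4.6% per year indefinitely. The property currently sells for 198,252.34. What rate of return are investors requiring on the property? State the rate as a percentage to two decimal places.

14.78%

D₁ = 19,300.00 × 1.046 = 20,187.8000
P = D₁/(r − g) ⇒ r = D₁/P + g = 20,187.8000/198,252.34 + 0.046 = 0.101829 + 0.046 = 0.147829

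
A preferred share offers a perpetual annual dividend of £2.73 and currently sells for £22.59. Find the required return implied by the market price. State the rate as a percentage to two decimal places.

P = C/r ⇒ r = C/P = £2.73/£22.59 = 0.120850

12.08%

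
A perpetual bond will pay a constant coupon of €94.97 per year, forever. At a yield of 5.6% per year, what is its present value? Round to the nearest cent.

Level perpetuity: PV = C / r = €94.97 / 0.056 = €1,695.89

€1695.89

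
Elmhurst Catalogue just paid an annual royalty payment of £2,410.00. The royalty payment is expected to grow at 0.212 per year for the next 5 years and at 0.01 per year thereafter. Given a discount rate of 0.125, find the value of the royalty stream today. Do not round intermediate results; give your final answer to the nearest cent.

D_1 = 2920.92000
D_2 = 3540.15504
D_3 = 4290.66791
D_4 = 5200.28951
D_5 = 6302.75088
Terminal value at year 5: TV = D_5×(1+g_2)/(r−g_2) = 6365.77839/0.115 = 55354.59469
P_0 = D_1/(1+r)^1 + D_2/(1+r)^2 + D_3/(1+r)^3 + D_4/(1+r)^4 + D_5/(1+r)^5 + TV/(1+r)^5
    = 2596.37333 + 2797.15954 + 3013.47321 + 3246.51514 + 3497.57897 + 30717.86751 = 45868.96770

£45868.97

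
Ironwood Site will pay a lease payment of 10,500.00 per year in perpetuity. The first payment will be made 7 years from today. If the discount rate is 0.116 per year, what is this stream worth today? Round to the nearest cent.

46853.94

Value at end of year 6: C / r = 10,500.00 / 0.116 = 90,517.2414
Discount to today: PV = 90,517.2414 / (1 + 0.116)^6 = 90,517.2414 / 1.931902 = 46,853.94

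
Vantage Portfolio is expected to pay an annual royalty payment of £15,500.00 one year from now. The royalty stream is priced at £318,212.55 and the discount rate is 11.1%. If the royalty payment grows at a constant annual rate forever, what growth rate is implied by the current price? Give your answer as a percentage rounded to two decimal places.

6.23%

P = D₁/(r−g) ⇒ g = r − D₁/P = 0.111 − £15,500.00/£318,212.55 = 0.062290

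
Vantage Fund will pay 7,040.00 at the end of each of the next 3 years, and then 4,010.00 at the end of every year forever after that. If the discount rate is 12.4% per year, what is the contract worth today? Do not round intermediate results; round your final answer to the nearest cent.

39566.53

PV of 3-year annuity: 7,040.00 × [1 − (1+0.124)^−3] / 0.124 = 16793.34196
Perpetuity value at year 3: 4,010.00 / 0.124 = 32338.70968
PV of perpetuity: 32338.70968 / (1+0.124)^3 = 22773.18393
Total PV = 16793.34196 + 22773.18393 = 39566.52589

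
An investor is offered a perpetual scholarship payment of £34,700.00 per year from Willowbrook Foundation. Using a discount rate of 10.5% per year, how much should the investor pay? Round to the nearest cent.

Level perpetuity: PV = C / r = £34,700.00 / 0.105 = £330,476.19

£330476.19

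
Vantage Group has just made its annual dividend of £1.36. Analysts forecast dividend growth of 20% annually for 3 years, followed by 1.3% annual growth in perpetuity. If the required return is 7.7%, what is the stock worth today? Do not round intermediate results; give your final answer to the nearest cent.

£34.86

D_1 = 1.63200
D_2 = 1.95840
D_3 = 2.35008
Terminal value at year 3: TV = D_3×(1+g_2)/(r−g_2) = 2.38063/0.064 = 37.19736
P_0 = D_1/(1+r)^1 + D_2/(1+r)^2 + D_3/(1+r)^3 + TV/(1+r)^3
    = 1.51532 + 1.68838 + 1.88120 + 29.77591 = 34.86081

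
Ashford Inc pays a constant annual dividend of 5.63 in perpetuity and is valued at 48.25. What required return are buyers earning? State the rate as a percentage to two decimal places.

11.67%

P = C/r ⇒ r = C/P = 5.63/48.25 = 0.116684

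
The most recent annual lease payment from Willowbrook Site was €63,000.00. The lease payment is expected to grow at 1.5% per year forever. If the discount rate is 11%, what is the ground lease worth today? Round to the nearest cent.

D₁ = D₀ × (1 + g) = €63,000.00 × 1.015 = €63,945.0000
Growing perpetuity: P = D₁ / (r − g) = €63,945.0000 / (0.11 − 0.015) = €673,105.26

€673105.26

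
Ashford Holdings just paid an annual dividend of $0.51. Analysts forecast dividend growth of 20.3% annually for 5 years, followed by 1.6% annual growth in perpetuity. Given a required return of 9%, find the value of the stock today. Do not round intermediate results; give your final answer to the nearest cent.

$14.93

D_1 = 0.61353
D_2 = 0.73808
D_3 = 0.88791
D_4 = 1.06815
D_5 = 1.28499
Terminal value at year 5: TV = D_5×(1+g_2)/(r−g_2) = 1.30555/0.074 = 17.64251
P_0 = D_1/(1+r)^1 + D_2/(1+r)^2 + D_3/(1+r)^3 + D_4/(1+r)^4 + D_5/(1+r)^5 + TV/(1+r)^5
    = 0.56287 + 0.62122 + 0.68563 + 0.75671 + 0.83515 + 11.46642 = 14.92800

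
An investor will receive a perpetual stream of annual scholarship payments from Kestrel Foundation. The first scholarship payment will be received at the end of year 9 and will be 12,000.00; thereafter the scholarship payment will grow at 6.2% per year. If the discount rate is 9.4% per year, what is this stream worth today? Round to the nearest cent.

Value at end of year 8: C₁ / (r − g) = 12,000.00 / (0.094 − 0.062) = 375,000.0000
Discount to today: PV = 375,000.0000 / (1 + 0.094)^8 = 375,000.0000 / 2.051817 = 182,764.86

182764.86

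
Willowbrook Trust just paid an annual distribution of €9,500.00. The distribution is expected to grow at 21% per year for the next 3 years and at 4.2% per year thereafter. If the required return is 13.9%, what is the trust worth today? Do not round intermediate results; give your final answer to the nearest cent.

€154553.23

D_1 = 11495.00000
D_2 = 13908.95000
D_3 = 16829.82950
Terminal value at year 3: TV = D_3×(1+g_2)/(r−g_2) = 17536.68234/0.097 = 180790.53958
P_0 = D_1/(1+r)^1 + D_2/(1+r)^2 + D_3/(1+r)^3 + TV/(1+r)^3
    = 10092.18613 + 10721.28640 + 11389.60189 + 122350.15636 = 154553.23078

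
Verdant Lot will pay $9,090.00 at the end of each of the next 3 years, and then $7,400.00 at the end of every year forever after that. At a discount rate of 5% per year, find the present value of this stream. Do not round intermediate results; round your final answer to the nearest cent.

PV of 3-year annuity: $9,090.00 × [1 − (1+0.05)^−3] / 0.05 = 24754.32459
Perpetuity value at year 3: $7,400.00 / 0.05 = 148000.00000
PV of perpetuity: 148000.00000 / (1+0.05)^3 = 127847.96458
Total PV = 24754.32459 + 127847.96458 = 152602.28917

$152602.29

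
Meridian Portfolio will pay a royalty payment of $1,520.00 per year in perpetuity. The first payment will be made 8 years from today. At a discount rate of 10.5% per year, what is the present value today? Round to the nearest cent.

Value at end of year 7: C / r = $1,520.00 / 0.105 = $14,476.1905
Discount to today: PV = $14,476.1905 / (1 + 0.105)^7 = $14,476.1905 / 2.011574 = $7,196.45

$7196.45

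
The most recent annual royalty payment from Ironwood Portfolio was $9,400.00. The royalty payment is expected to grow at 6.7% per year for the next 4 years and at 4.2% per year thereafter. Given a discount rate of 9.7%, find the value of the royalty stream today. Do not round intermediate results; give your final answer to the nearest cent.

$194489.79

D_1 = 10029.80000
D_2 = 10701.79660
D_3 = 11418.81697
D_4 = 12183.87771
Terminal value at year 4: TV = D_4×(1+g_2)/(r−g_2) = 12695.60057/0.055 = 230829.10133
P_0 = D_1/(1+r)^1 + D_2/(1+r)^2 + D_3/(1+r)^3 + D_4/(1+r)^4 + TV/(1+r)^4
    = 9142.93528 + 8892.90058 + 8649.70367 + 8413.15753 + 159391.09363 = 194489.79070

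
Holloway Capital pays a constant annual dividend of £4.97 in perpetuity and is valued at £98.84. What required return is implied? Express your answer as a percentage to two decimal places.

5.03%

P = C/r ⇒ r = C/P = £4.97/£98.84 = 0.050283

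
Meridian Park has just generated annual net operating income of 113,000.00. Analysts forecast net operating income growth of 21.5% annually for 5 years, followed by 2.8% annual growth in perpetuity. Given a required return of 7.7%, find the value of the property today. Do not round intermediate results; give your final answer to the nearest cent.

5154943.64

D_1 = 137295.00000
D_2 = 166813.42500
D_3 = 202678.31137
D_4 = 246254.14832
D_5 = 299198.79021
Terminal value at year 5: TV = D_5×(1+g_2)/(r−g_2) = 307576.35634/0.049 = 6277068.49664
P_0 = D_1/(1+r)^1 + D_2/(1+r)^2 + D_3/(1+r)^3 + D_4/(1+r)^4 + D_5/(1+r)^5 + TV/(1+r)^5
    = 127479.10864 + 143813.47910 + 162240.83297 + 183029.35196 + 206481.58090 + 4331899.28905 = 5154943.64261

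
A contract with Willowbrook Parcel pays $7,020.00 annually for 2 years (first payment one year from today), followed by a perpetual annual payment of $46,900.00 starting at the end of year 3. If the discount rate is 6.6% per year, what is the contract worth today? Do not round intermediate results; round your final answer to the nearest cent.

$638100.54

PV of 2-year annuity: $7,020.00 × [1 − (1+0.066)^−2] / 0.066 = 12763.00737
Perpetuity value at year 2: $46,900.00 / 0.066 = 710606.06061
PV of perpetuity: 710606.06061 / (1+0.066)^2 = 625337.53560
Total PV = 12763.00737 + 625337.53560 = 638100.54297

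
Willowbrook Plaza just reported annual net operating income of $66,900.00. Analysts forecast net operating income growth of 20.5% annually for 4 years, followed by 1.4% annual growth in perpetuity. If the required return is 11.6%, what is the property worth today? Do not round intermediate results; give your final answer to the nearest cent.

D_1 = 80614.50000
D_2 = 97140.47250
D_3 = 117054.26936
D_4 = 141050.39458
Terminal value at year 4: TV = D_4×(1+g_2)/(r−g_2) = 143025.10011/0.102 = 1402206.86378
P_0 = D_1/(1+r)^1 + D_2/(1+r)^2 + D_3/(1+r)^3 + D_4/(1+r)^4 + TV/(1+r)^4
    = 72235.21505 + 77995.90873 + 84216.01256 + 90932.16410 + 903972.69016 = 1229351.99060

$1229351.99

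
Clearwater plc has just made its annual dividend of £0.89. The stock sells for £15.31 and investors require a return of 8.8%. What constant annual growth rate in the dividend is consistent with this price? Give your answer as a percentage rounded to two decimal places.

2.82%

P = D₀(1+g)/(r−g) ⇒ P(r−g) = D₀(1+g) ⇒ g(P+D₀) = P·r − D₀
g = (P·r − D₀)/(P + D₀) = (£15.31×0.088 − £0.89) / (£15.31 + £0.89) = 0.028227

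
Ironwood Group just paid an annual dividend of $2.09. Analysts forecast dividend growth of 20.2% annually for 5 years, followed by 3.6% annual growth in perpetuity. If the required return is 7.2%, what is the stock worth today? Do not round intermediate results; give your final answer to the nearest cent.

D_1 = 2.51218
D_2 = 3.01964
D_3 = 3.62961
D_4 = 4.36279
D_5 = 5.24407
Terminal value at year 5: TV = D_5×(1+g_2)/(r−g_2) = 5.43286/0.036 = 150.91273
P_0 = D_1/(1+r)^1 + D_2/(1+r)^2 + D_3/(1+r)^3 + D_4/(1+r)^4 + D_5/(1+r)^5 + TV/(1+r)^5
    = 2.34345 + 2.62764 + 2.94629 + 3.30358 + 3.70420 + 106.59871 = 121.52387

$121.52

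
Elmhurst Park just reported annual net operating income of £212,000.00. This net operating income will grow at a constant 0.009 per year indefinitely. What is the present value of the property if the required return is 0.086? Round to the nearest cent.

£2778025.97

D₁ = D₀ × (1 + g) = £212,000.00 × 1.009 = £213,908.0000
Growing perpetuity: P = D₁ / (r − g) = £213,908.0000 / (0.086 − 0.009) = £2,778,025.97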